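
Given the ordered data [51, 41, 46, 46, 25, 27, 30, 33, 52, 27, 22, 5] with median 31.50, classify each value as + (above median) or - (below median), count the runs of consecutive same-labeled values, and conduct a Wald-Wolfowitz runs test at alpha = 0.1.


Step 1: Compute median = 31.50; label A = above, B = below.
Labels in order: AAAABBBAABBB  (n_A = 6, n_B = 6)
Step 2: Count runs R = 4.
Step 3: Under H0 (random ordering), E[R] = 2*n_A*n_B/(n_A+n_B) + 1 = 2*6*6/12 + 1 = 7.0000.
        Var[R] = 2*n_A*n_B*(2*n_A*n_B - n_A - n_B) / ((n_A+n_B)^2 * (n_A+n_B-1)) = 4320/1584 = 2.7273.
        SD[R] = 1.6514.
Step 4: Continuity-corrected z = (R + 0.5 - E[R]) / SD[R] = (4 + 0.5 - 7.0000) / 1.6514 = -1.5138.
Step 5: Two-sided p-value via normal approximation = 2*(1 - Phi(|z|)) = 0.130070.
Step 6: alpha = 0.1. fail to reject H0.

R = 4, z = -1.5138, p = 0.130070, fail to reject H0.


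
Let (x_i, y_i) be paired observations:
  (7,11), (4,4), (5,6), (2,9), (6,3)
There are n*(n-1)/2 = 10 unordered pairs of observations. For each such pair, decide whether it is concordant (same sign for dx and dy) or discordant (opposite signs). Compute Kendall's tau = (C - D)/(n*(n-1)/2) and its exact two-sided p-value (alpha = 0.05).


Step 1: Enumerate the 10 unordered pairs (i,j) with i<j and classify each by sign(x_j-x_i) * sign(y_j-y_i).
  (1,2):dx=-3,dy=-7->C; (1,3):dx=-2,dy=-5->C; (1,4):dx=-5,dy=-2->C; (1,5):dx=-1,dy=-8->C
  (2,3):dx=+1,dy=+2->C; (2,4):dx=-2,dy=+5->D; (2,5):dx=+2,dy=-1->D; (3,4):dx=-3,dy=+3->D
  (3,5):dx=+1,dy=-3->D; (4,5):dx=+4,dy=-6->D
Step 2: C = 5, D = 5, total pairs = 10.
Step 3: tau = (C - D)/(n(n-1)/2) = (5 - 5)/10 = 0.000000.
Step 4: Exact two-sided p-value (enumerate n! = 120 permutations of y under H0): p = 1.000000.
Step 5: alpha = 0.05. fail to reject H0.

tau_b = 0.0000 (C=5, D=5), p = 1.000000, fail to reject H0.


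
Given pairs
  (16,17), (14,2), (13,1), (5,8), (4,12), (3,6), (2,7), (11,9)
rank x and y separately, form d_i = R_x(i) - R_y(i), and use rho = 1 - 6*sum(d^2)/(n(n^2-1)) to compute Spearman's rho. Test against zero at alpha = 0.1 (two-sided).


Step 1: Rank x and y separately (midranks; no ties here).
rank(x): 16->8, 14->7, 13->6, 5->4, 4->3, 3->2, 2->1, 11->5
rank(y): 17->8, 2->2, 1->1, 8->5, 12->7, 6->3, 7->4, 9->6
Step 2: d_i = R_x(i) - R_y(i); compute d_i^2.
  (8-8)^2=0, (7-2)^2=25, (6-1)^2=25, (4-5)^2=1, (3-7)^2=16, (2-3)^2=1, (1-4)^2=9, (5-6)^2=1
sum(d^2) = 78.
Step 3: rho = 1 - 6*78 / (8*(8^2 - 1)) = 1 - 468/504 = 0.071429.
Step 4: Under H0, t = rho * sqrt((n-2)/(1-rho^2)) = 0.1754 ~ t(6).
Step 5: Two-sided p-value from the t-distribution with 6 df = 0.866526.
Step 6: alpha = 0.1. fail to reject H0.

rho = 0.0714, p = 0.866526, fail to reject H0 at alpha = 0.1.


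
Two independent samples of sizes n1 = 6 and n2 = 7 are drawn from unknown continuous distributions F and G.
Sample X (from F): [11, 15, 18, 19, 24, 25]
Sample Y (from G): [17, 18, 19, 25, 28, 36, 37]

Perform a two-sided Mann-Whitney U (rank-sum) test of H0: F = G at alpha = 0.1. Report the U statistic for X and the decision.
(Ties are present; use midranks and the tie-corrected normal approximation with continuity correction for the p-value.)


Step 1: Combine and sort all 13 observations; assign midranks.
sorted (value, group): (11,X), (15,X), (17,Y), (18,X), (18,Y), (19,X), (19,Y), (24,X), (25,X), (25,Y), (28,Y), (36,Y), (37,Y)
ranks: 11->1, 15->2, 17->3, 18->4.5, 18->4.5, 19->6.5, 19->6.5, 24->8, 25->9.5, 25->9.5, 28->11, 36->12, 37->13
Step 2: Rank sum for X: R1 = 1 + 2 + 4.5 + 6.5 + 8 + 9.5 = 31.5.
Step 3: U_X = R1 - n1(n1+1)/2 = 31.5 - 6*7/2 = 31.5 - 21 = 10.5.
       U_Y = n1*n2 - U_X = 42 - 10.5 = 31.5.
Step 4: Ties are present, so use the tie-corrected normal approximation (with continuity correction) for the p-value.
Step 5: p-value = 0.151431; compare to alpha = 0.1. fail to reject H0.

U_X = 10.5, p = 0.151431, fail to reject H0 at alpha = 0.1.


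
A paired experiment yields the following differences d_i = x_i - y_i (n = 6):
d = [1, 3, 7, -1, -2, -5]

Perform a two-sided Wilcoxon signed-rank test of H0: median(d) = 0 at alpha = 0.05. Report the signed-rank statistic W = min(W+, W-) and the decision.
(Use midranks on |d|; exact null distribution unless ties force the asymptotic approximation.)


Step 1: Drop any zero differences (none here) and take |d_i|.
|d| = [1, 3, 7, 1, 2, 5]
Step 2: Midrank |d_i| (ties get averaged ranks).
ranks: |1|->1.5, |3|->4, |7|->6, |1|->1.5, |2|->3, |5|->5
Step 3: Attach original signs; sum ranks with positive sign and with negative sign.
W+ = 1.5 + 4 + 6 = 11.5
W- = 1.5 + 3 + 5 = 9.5
(Check: W+ + W- = 21 should equal n(n+1)/2 = 21.)
Step 4: Test statistic W = min(W+, W-) = 9.5.
Step 5: Ties in |d|, so use the tie-corrected normal approximation.
        E[W] = n(n+1)/4 = 6*7/4 = 10.5.
        Tie groups: |d|=1 (t=2); sum(t^3 - t) = 6.
        Var[W] = n(n+1)(2n+1)/24 - sum(t^3-t)/48 = 546/24 - 6/48 = 22.625.
        z = (W - E[W]) / sqrt(Var[W]) = (9.5 - 10.5) / 4.7566 = -0.2102.
        Two-sided p = 2*Phi(z) = 0.833484.
Step 6: alpha = 0.05. fail to reject H0.

W+ = 11.5, W- = 9.5, W = min = 9.5, p = 0.833484, fail to reject H0.


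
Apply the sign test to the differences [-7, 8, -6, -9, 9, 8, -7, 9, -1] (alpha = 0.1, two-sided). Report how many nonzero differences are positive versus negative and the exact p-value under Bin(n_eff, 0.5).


Step 1: Discard zero differences. Original n = 9; n_eff = number of nonzero differences = 9.
Nonzero differences (with sign): -7, +8, -6, -9, +9, +8, -7, +9, -1
Step 2: Count signs: positive = 4, negative = 5.
Step 3: Under H0: P(positive) = 0.5, so the number of positives S ~ Bin(9, 0.5).
Step 4: Two-sided exact p-value = sum of Bin(9,0.5) probabilities at or below the observed probability = 1.000000.
Step 5: alpha = 0.1. fail to reject H0.

n_eff = 9, pos = 4, neg = 5, p = 1.000000, fail to reject H0.


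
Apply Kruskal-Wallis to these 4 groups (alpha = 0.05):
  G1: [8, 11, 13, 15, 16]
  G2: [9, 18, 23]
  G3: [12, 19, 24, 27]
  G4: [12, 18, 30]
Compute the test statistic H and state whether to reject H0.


Step 1: Combine all N = 15 observations and assign midranks.
sorted (value, group, rank): (8,G1,1), (9,G2,2), (11,G1,3), (12,G3,4.5), (12,G4,4.5), (13,G1,6), (15,G1,7), (16,G1,8), (18,G2,9.5), (18,G4,9.5), (19,G3,11), (23,G2,12), (24,G3,13), (27,G3,14), (30,G4,15)
Step 2: Sum ranks within each group.
R_1 = 25 (n_1 = 5)
R_2 = 23.5 (n_2 = 3)
R_3 = 42.5 (n_3 = 4)
R_4 = 29 (n_4 = 3)
Step 3: H = 12/(N(N+1)) * sum(R_i^2/n_i) - 3(N+1)
     = 12/(15*16) * (25^2/5 + 23.5^2/3 + 42.5^2/4 + 29^2/3) - 3*16
     = 0.050000 * 1040.98 - 48
     = 4.048958.
Step 4: Ties present; correction factor C = 1 - 12/(15^3 - 15) = 0.996429. Corrected H = 4.048958 / 0.996429 = 4.063471.
Step 5: Under H0, H ~ chi^2(3); p-value = 0.254691.
Step 6: alpha = 0.05. fail to reject H0.

H = 4.0635, df = 3, p = 0.254691, fail to reject H0.


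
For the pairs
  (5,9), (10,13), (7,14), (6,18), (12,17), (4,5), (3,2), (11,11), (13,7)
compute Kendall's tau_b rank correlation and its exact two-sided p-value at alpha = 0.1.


Step 1: Enumerate the 36 unordered pairs (i,j) with i<j and classify each by sign(x_j-x_i) * sign(y_j-y_i).
  (1,2):dx=+5,dy=+4->C; (1,3):dx=+2,dy=+5->C; (1,4):dx=+1,dy=+9->C; (1,5):dx=+7,dy=+8->C
  (1,6):dx=-1,dy=-4->C; (1,7):dx=-2,dy=-7->C; (1,8):dx=+6,dy=+2->C; (1,9):dx=+8,dy=-2->D
  (2,3):dx=-3,dy=+1->D; (2,4):dx=-4,dy=+5->D; (2,5):dx=+2,dy=+4->C; (2,6):dx=-6,dy=-8->C
  (2,7):dx=-7,dy=-11->C; (2,8):dx=+1,dy=-2->D; (2,9):dx=+3,dy=-6->D; (3,4):dx=-1,dy=+4->D
  (3,5):dx=+5,dy=+3->C; (3,6):dx=-3,dy=-9->C; (3,7):dx=-4,dy=-12->C; (3,8):dx=+4,dy=-3->D
  (3,9):dx=+6,dy=-7->D; (4,5):dx=+6,dy=-1->D; (4,6):dx=-2,dy=-13->C; (4,7):dx=-3,dy=-16->C
  (4,8):dx=+5,dy=-7->D; (4,9):dx=+7,dy=-11->D; (5,6):dx=-8,dy=-12->C; (5,7):dx=-9,dy=-15->C
  (5,8):dx=-1,dy=-6->C; (5,9):dx=+1,dy=-10->D; (6,7):dx=-1,dy=-3->C; (6,8):dx=+7,dy=+6->C
  (6,9):dx=+9,dy=+2->C; (7,8):dx=+8,dy=+9->C; (7,9):dx=+10,dy=+5->C; (8,9):dx=+2,dy=-4->D
Step 2: C = 23, D = 13, total pairs = 36.
Step 3: tau = (C - D)/(n(n-1)/2) = (23 - 13)/36 = 0.277778.
Step 4: Exact two-sided p-value (enumerate n! = 362880 permutations of y under H0): p = 0.358488.
Step 5: alpha = 0.1. fail to reject H0.

tau_b = 0.2778 (C=23, D=13), p = 0.358488, fail to reject H0.


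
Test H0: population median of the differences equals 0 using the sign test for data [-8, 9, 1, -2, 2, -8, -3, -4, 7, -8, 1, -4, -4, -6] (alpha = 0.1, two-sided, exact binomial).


Step 1: Discard zero differences. Original n = 14; n_eff = number of nonzero differences = 14.
Nonzero differences (with sign): -8, +9, +1, -2, +2, -8, -3, -4, +7, -8, +1, -4, -4, -6
Step 2: Count signs: positive = 5, negative = 9.
Step 3: Under H0: P(positive) = 0.5, so the number of positives S ~ Bin(14, 0.5).
Step 4: Two-sided exact p-value = sum of Bin(14,0.5) probabilities at or below the observed probability = 0.423950.
Step 5: alpha = 0.1. fail to reject H0.

n_eff = 14, pos = 5, neg = 9, p = 0.423950, fail to reject H0.


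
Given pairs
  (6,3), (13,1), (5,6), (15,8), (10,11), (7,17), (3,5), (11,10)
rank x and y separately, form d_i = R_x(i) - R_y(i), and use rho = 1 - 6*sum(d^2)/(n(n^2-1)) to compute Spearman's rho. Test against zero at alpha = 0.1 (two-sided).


Step 1: Rank x and y separately (midranks; no ties here).
rank(x): 6->3, 13->7, 5->2, 15->8, 10->5, 7->4, 3->1, 11->6
rank(y): 3->2, 1->1, 6->4, 8->5, 11->7, 17->8, 5->3, 10->6
Step 2: d_i = R_x(i) - R_y(i); compute d_i^2.
  (3-2)^2=1, (7-1)^2=36, (2-4)^2=4, (8-5)^2=9, (5-7)^2=4, (4-8)^2=16, (1-3)^2=4, (6-6)^2=0
sum(d^2) = 74.
Step 3: rho = 1 - 6*74 / (8*(8^2 - 1)) = 1 - 444/504 = 0.119048.
Step 4: Under H0, t = rho * sqrt((n-2)/(1-rho^2)) = 0.2937 ~ t(6).
Step 5: Two-sided p-value from the t-distribution with 6 df = 0.778886.
Step 6: alpha = 0.1. fail to reject H0.

rho = 0.1190, p = 0.778886, fail to reject H0 at alpha = 0.1.


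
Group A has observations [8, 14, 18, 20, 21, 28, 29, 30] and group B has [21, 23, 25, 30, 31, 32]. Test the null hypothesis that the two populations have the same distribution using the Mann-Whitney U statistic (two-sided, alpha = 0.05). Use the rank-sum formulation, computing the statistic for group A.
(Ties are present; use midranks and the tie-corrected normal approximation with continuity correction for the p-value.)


Step 1: Combine and sort all 14 observations; assign midranks.
sorted (value, group): (8,X), (14,X), (18,X), (20,X), (21,X), (21,Y), (23,Y), (25,Y), (28,X), (29,X), (30,X), (30,Y), (31,Y), (32,Y)
ranks: 8->1, 14->2, 18->3, 20->4, 21->5.5, 21->5.5, 23->7, 25->8, 28->9, 29->10, 30->11.5, 30->11.5, 31->13, 32->14
Step 2: Rank sum for X: R1 = 1 + 2 + 3 + 4 + 5.5 + 9 + 10 + 11.5 = 46.
Step 3: U_X = R1 - n1(n1+1)/2 = 46 - 8*9/2 = 46 - 36 = 10.
       U_Y = n1*n2 - U_X = 48 - 10 = 38.
Step 4: Ties are present, so use the tie-corrected normal approximation (with continuity correction) for the p-value.
Step 5: p-value = 0.080692; compare to alpha = 0.05. fail to reject H0.

U_X = 10, p = 0.080692, fail to reject H0 at alpha = 0.05.


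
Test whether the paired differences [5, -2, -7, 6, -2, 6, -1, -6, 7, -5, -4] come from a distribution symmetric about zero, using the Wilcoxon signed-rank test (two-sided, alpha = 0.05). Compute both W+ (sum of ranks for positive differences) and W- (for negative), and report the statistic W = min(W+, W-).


Step 1: Drop any zero differences (none here) and take |d_i|.
|d| = [5, 2, 7, 6, 2, 6, 1, 6, 7, 5, 4]
Step 2: Midrank |d_i| (ties get averaged ranks).
ranks: |5|->5.5, |2|->2.5, |7|->10.5, |6|->8, |2|->2.5, |6|->8, |1|->1, |6|->8, |7|->10.5, |5|->5.5, |4|->4
Step 3: Attach original signs; sum ranks with positive sign and with negative sign.
W+ = 5.5 + 8 + 8 + 10.5 = 32
W- = 2.5 + 10.5 + 2.5 + 1 + 8 + 5.5 + 4 = 34
(Check: W+ + W- = 66 should equal n(n+1)/2 = 66.)
Step 4: Test statistic W = min(W+, W-) = 32.
Step 5: Ties in |d|, so use the tie-corrected normal approximation.
        E[W] = n(n+1)/4 = 11*12/4 = 33.
        Tie groups: |d|=2 (t=2), |d|=5 (t=2), |d|=6 (t=3), |d|=7 (t=2); sum(t^3 - t) = 42.
        Var[W] = n(n+1)(2n+1)/24 - sum(t^3-t)/48 = 3036/24 - 42/48 = 125.625.
        z = (W - E[W]) / sqrt(Var[W]) = (32 - 33) / 11.2083 = -0.0892.
        Two-sided p = 2*Phi(z) = 0.928907.
Step 6: alpha = 0.05. fail to reject H0.

W+ = 32, W- = 34, W = min = 32, p = 0.928907, fail to reject H0.


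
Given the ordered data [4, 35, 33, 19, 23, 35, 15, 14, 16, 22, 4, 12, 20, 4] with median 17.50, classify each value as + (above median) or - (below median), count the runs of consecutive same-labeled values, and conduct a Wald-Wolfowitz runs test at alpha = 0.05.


Step 1: Compute median = 17.50; label A = above, B = below.
Labels in order: BAAAAABBBABBAB  (n_A = 7, n_B = 7)
Step 2: Count runs R = 7.
Step 3: Under H0 (random ordering), E[R] = 2*n_A*n_B/(n_A+n_B) + 1 = 2*7*7/14 + 1 = 8.0000.
        Var[R] = 2*n_A*n_B*(2*n_A*n_B - n_A - n_B) / ((n_A+n_B)^2 * (n_A+n_B-1)) = 8232/2548 = 3.2308.
        SD[R] = 1.7974.
Step 4: Continuity-corrected z = (R + 0.5 - E[R]) / SD[R] = (7 + 0.5 - 8.0000) / 1.7974 = -0.2782.
Step 5: Two-sided p-value via normal approximation = 2*(1 - Phi(|z|)) = 0.780879.
Step 6: alpha = 0.05. fail to reject H0.

R = 7, z = -0.2782, p = 0.780879, fail to reject H0.


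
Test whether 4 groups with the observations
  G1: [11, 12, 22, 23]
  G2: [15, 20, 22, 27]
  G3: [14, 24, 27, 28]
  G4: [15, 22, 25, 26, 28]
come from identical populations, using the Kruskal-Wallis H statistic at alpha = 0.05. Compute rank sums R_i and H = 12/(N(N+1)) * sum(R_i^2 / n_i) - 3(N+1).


Step 1: Combine all N = 17 observations and assign midranks.
sorted (value, group, rank): (11,G1,1), (12,G1,2), (14,G3,3), (15,G2,4.5), (15,G4,4.5), (20,G2,6), (22,G1,8), (22,G2,8), (22,G4,8), (23,G1,10), (24,G3,11), (25,G4,12), (26,G4,13), (27,G2,14.5), (27,G3,14.5), (28,G3,16.5), (28,G4,16.5)
Step 2: Sum ranks within each group.
R_1 = 21 (n_1 = 4)
R_2 = 33 (n_2 = 4)
R_3 = 45 (n_3 = 4)
R_4 = 54 (n_4 = 5)
Step 3: H = 12/(N(N+1)) * sum(R_i^2/n_i) - 3(N+1)
     = 12/(17*18) * (21^2/4 + 33^2/4 + 45^2/4 + 54^2/5) - 3*18
     = 0.039216 * 1471.95 - 54
     = 3.723529.
Step 4: Ties present; correction factor C = 1 - 42/(17^3 - 17) = 0.991422. Corrected H = 3.723529 / 0.991422 = 3.755748.
Step 5: Under H0, H ~ chi^2(3); p-value = 0.289076.
Step 6: alpha = 0.05. fail to reject H0.

H = 3.7557, df = 3, p = 0.289076, fail to reject H0.


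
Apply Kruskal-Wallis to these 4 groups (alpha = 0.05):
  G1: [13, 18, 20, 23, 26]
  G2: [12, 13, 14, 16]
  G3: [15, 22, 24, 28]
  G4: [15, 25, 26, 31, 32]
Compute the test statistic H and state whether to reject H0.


Step 1: Combine all N = 18 observations and assign midranks.
sorted (value, group, rank): (12,G2,1), (13,G1,2.5), (13,G2,2.5), (14,G2,4), (15,G3,5.5), (15,G4,5.5), (16,G2,7), (18,G1,8), (20,G1,9), (22,G3,10), (23,G1,11), (24,G3,12), (25,G4,13), (26,G1,14.5), (26,G4,14.5), (28,G3,16), (31,G4,17), (32,G4,18)
Step 2: Sum ranks within each group.
R_1 = 45 (n_1 = 5)
R_2 = 14.5 (n_2 = 4)
R_3 = 43.5 (n_3 = 4)
R_4 = 68 (n_4 = 5)
Step 3: H = 12/(N(N+1)) * sum(R_i^2/n_i) - 3(N+1)
     = 12/(18*19) * (45^2/5 + 14.5^2/4 + 43.5^2/4 + 68^2/5) - 3*19
     = 0.035088 * 1855.42 - 57
     = 8.102632.
Step 4: Ties present; correction factor C = 1 - 18/(18^3 - 18) = 0.996904. Corrected H = 8.102632 / 0.996904 = 8.127795.
Step 5: Under H0, H ~ chi^2(3); p-value = 0.043443.
Step 6: alpha = 0.05. reject H0.

H = 8.1278, df = 3, p = 0.043443, reject H0.


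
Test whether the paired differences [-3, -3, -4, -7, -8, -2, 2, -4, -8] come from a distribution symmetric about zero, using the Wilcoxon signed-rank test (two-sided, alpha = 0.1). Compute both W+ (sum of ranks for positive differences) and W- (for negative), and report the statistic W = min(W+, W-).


Step 1: Drop any zero differences (none here) and take |d_i|.
|d| = [3, 3, 4, 7, 8, 2, 2, 4, 8]
Step 2: Midrank |d_i| (ties get averaged ranks).
ranks: |3|->3.5, |3|->3.5, |4|->5.5, |7|->7, |8|->8.5, |2|->1.5, |2|->1.5, |4|->5.5, |8|->8.5
Step 3: Attach original signs; sum ranks with positive sign and with negative sign.
W+ = 1.5 = 1.5
W- = 3.5 + 3.5 + 5.5 + 7 + 8.5 + 1.5 + 5.5 + 8.5 = 43.5
(Check: W+ + W- = 45 should equal n(n+1)/2 = 45.)
Step 4: Test statistic W = min(W+, W-) = 1.5.
Step 5: Ties in |d|, so use the tie-corrected normal approximation.
        E[W] = n(n+1)/4 = 9*10/4 = 22.5.
        Tie groups: |d|=2 (t=2), |d|=3 (t=2), |d|=4 (t=2), |d|=8 (t=2); sum(t^3 - t) = 24.
        Var[W] = n(n+1)(2n+1)/24 - sum(t^3-t)/48 = 1710/24 - 24/48 = 70.75.
        z = (W - E[W]) / sqrt(Var[W]) = (1.5 - 22.5) / 8.4113 = -2.4966.
        Two-sided p = 2*Phi(z) = 0.012538.
Step 6: alpha = 0.1. reject H0.

W+ = 1.5, W- = 43.5, W = min = 1.5, p = 0.012538, reject H0.


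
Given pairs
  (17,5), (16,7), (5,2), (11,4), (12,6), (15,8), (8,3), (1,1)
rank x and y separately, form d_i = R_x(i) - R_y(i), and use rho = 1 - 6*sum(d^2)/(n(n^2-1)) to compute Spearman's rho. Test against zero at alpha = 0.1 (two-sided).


Step 1: Rank x and y separately (midranks; no ties here).
rank(x): 17->8, 16->7, 5->2, 11->4, 12->5, 15->6, 8->3, 1->1
rank(y): 5->5, 7->7, 2->2, 4->4, 6->6, 8->8, 3->3, 1->1
Step 2: d_i = R_x(i) - R_y(i); compute d_i^2.
  (8-5)^2=9, (7-7)^2=0, (2-2)^2=0, (4-4)^2=0, (5-6)^2=1, (6-8)^2=4, (3-3)^2=0, (1-1)^2=0
sum(d^2) = 14.
Step 3: rho = 1 - 6*14 / (8*(8^2 - 1)) = 1 - 84/504 = 0.833333.
Step 4: Under H0, t = rho * sqrt((n-2)/(1-rho^2)) = 3.6927 ~ t(6).
Step 5: Two-sided p-value from the t-distribution with 6 df = 0.010176.
Step 6: alpha = 0.1. reject H0.

rho = 0.8333, p = 0.010176, reject H0 at alpha = 0.1.


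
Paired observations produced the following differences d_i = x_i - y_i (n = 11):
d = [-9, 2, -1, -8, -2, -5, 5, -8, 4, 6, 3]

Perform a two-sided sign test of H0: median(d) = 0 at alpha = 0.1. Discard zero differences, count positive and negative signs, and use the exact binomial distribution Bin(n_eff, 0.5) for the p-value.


Step 1: Discard zero differences. Original n = 11; n_eff = number of nonzero differences = 11.
Nonzero differences (with sign): -9, +2, -1, -8, -2, -5, +5, -8, +4, +6, +3
Step 2: Count signs: positive = 5, negative = 6.
Step 3: Under H0: P(positive) = 0.5, so the number of positives S ~ Bin(11, 0.5).
Step 4: Two-sided exact p-value = sum of Bin(11,0.5) probabilities at or below the observed probability = 1.000000.
Step 5: alpha = 0.1. fail to reject H0.

n_eff = 11, pos = 5, neg = 6, p = 1.000000, fail to reject H0.


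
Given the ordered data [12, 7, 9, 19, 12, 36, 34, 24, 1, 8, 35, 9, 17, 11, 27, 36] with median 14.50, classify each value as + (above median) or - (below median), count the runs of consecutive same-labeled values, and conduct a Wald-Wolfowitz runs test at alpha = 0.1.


Step 1: Compute median = 14.50; label A = above, B = below.
Labels in order: BBBABAAABBABABAA  (n_A = 8, n_B = 8)
Step 2: Count runs R = 10.
Step 3: Under H0 (random ordering), E[R] = 2*n_A*n_B/(n_A+n_B) + 1 = 2*8*8/16 + 1 = 9.0000.
        Var[R] = 2*n_A*n_B*(2*n_A*n_B - n_A - n_B) / ((n_A+n_B)^2 * (n_A+n_B-1)) = 14336/3840 = 3.7333.
        SD[R] = 1.9322.
Step 4: Continuity-corrected z = (R - 0.5 - E[R]) / SD[R] = (10 - 0.5 - 9.0000) / 1.9322 = 0.2588.
Step 5: Two-sided p-value via normal approximation = 2*(1 - Phi(|z|)) = 0.795809.
Step 6: alpha = 0.1. fail to reject H0.

R = 10, z = 0.2588, p = 0.795809, fail to reject H0.


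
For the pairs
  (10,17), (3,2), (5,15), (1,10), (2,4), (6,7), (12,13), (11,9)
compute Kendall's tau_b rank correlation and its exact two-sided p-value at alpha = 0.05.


Step 1: Enumerate the 28 unordered pairs (i,j) with i<j and classify each by sign(x_j-x_i) * sign(y_j-y_i).
  (1,2):dx=-7,dy=-15->C; (1,3):dx=-5,dy=-2->C; (1,4):dx=-9,dy=-7->C; (1,5):dx=-8,dy=-13->C
  (1,6):dx=-4,dy=-10->C; (1,7):dx=+2,dy=-4->D; (1,8):dx=+1,dy=-8->D; (2,3):dx=+2,dy=+13->C
  (2,4):dx=-2,dy=+8->D; (2,5):dx=-1,dy=+2->D; (2,6):dx=+3,dy=+5->C; (2,7):dx=+9,dy=+11->C
  (2,8):dx=+8,dy=+7->C; (3,4):dx=-4,dy=-5->C; (3,5):dx=-3,dy=-11->C; (3,6):dx=+1,dy=-8->D
  (3,7):dx=+7,dy=-2->D; (3,8):dx=+6,dy=-6->D; (4,5):dx=+1,dy=-6->D; (4,6):dx=+5,dy=-3->D
  (4,7):dx=+11,dy=+3->C; (4,8):dx=+10,dy=-1->D; (5,6):dx=+4,dy=+3->C; (5,7):dx=+10,dy=+9->C
  (5,8):dx=+9,dy=+5->C; (6,7):dx=+6,dy=+6->C; (6,8):dx=+5,dy=+2->C; (7,8):dx=-1,dy=-4->C
Step 2: C = 18, D = 10, total pairs = 28.
Step 3: tau = (C - D)/(n(n-1)/2) = (18 - 10)/28 = 0.285714.
Step 4: Exact two-sided p-value (enumerate n! = 40320 permutations of y under H0): p = 0.398760.
Step 5: alpha = 0.05. fail to reject H0.

tau_b = 0.2857 (C=18, D=10), p = 0.398760, fail to reject H0.


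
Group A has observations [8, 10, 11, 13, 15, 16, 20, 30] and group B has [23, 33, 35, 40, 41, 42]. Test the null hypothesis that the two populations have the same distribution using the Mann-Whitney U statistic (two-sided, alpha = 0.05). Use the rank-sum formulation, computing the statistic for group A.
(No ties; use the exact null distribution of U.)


Step 1: Combine and sort all 14 observations; assign midranks.
sorted (value, group): (8,X), (10,X), (11,X), (13,X), (15,X), (16,X), (20,X), (23,Y), (30,X), (33,Y), (35,Y), (40,Y), (41,Y), (42,Y)
ranks: 8->1, 10->2, 11->3, 13->4, 15->5, 16->6, 20->7, 23->8, 30->9, 33->10, 35->11, 40->12, 41->13, 42->14
Step 2: Rank sum for X: R1 = 1 + 2 + 3 + 4 + 5 + 6 + 7 + 9 = 37.
Step 3: U_X = R1 - n1(n1+1)/2 = 37 - 8*9/2 = 37 - 36 = 1.
       U_Y = n1*n2 - U_X = 48 - 1 = 47.
Step 4: No ties, so the exact null distribution of U (based on enumerating the C(14,8) = 3003 equally likely rank assignments) gives the two-sided p-value.
Step 5: p-value = 0.001332; compare to alpha = 0.05. reject H0.

U_X = 1, p = 0.001332, reject H0 at alpha = 0.05.


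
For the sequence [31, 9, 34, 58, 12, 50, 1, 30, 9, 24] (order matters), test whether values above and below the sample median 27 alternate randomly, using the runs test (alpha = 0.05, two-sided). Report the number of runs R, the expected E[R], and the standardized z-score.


Step 1: Compute median = 27; label A = above, B = below.
Labels in order: ABAABABABB  (n_A = 5, n_B = 5)
Step 2: Count runs R = 8.
Step 3: Under H0 (random ordering), E[R] = 2*n_A*n_B/(n_A+n_B) + 1 = 2*5*5/10 + 1 = 6.0000.
        Var[R] = 2*n_A*n_B*(2*n_A*n_B - n_A - n_B) / ((n_A+n_B)^2 * (n_A+n_B-1)) = 2000/900 = 2.2222.
        SD[R] = 1.4907.
Step 4: Continuity-corrected z = (R - 0.5 - E[R]) / SD[R] = (8 - 0.5 - 6.0000) / 1.4907 = 1.0062.
Step 5: Two-sided p-value via normal approximation = 2*(1 - Phi(|z|)) = 0.314305.
Step 6: alpha = 0.05. fail to reject H0.

R = 8, z = 1.0062, p = 0.314305, fail to reject H0.


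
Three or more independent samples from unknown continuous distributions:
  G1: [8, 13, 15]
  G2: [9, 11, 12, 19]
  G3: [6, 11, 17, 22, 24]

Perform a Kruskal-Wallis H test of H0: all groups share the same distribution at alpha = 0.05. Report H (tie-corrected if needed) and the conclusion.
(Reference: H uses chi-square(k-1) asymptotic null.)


Step 1: Combine all N = 12 observations and assign midranks.
sorted (value, group, rank): (6,G3,1), (8,G1,2), (9,G2,3), (11,G2,4.5), (11,G3,4.5), (12,G2,6), (13,G1,7), (15,G1,8), (17,G3,9), (19,G2,10), (22,G3,11), (24,G3,12)
Step 2: Sum ranks within each group.
R_1 = 17 (n_1 = 3)
R_2 = 23.5 (n_2 = 4)
R_3 = 37.5 (n_3 = 5)
Step 3: H = 12/(N(N+1)) * sum(R_i^2/n_i) - 3(N+1)
     = 12/(12*13) * (17^2/3 + 23.5^2/4 + 37.5^2/5) - 3*13
     = 0.076923 * 515.646 - 39
     = 0.665064.
Step 4: Ties present; correction factor C = 1 - 6/(12^3 - 12) = 0.996503. Corrected H = 0.665064 / 0.996503 = 0.667398.
Step 5: Under H0, H ~ chi^2(2); p-value = 0.716269.
Step 6: alpha = 0.05. fail to reject H0.

H = 0.6674, df = 2, p = 0.716269, fail to reject H0.


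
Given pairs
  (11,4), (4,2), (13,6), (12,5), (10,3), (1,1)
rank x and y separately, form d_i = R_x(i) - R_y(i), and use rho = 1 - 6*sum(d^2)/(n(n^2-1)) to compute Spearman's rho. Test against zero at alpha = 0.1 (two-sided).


Step 1: Rank x and y separately (midranks; no ties here).
rank(x): 11->4, 4->2, 13->6, 12->5, 10->3, 1->1
rank(y): 4->4, 2->2, 6->6, 5->5, 3->3, 1->1
Step 2: d_i = R_x(i) - R_y(i); compute d_i^2.
  (4-4)^2=0, (2-2)^2=0, (6-6)^2=0, (5-5)^2=0, (3-3)^2=0, (1-1)^2=0
sum(d^2) = 0.
Step 3: rho = 1 - 6*0 / (6*(6^2 - 1)) = 1 - 0/210 = 1.000000.
Step 5: Two-sided p-value from the t-distribution with 4 df = 0.000000.
Step 6: alpha = 0.1. reject H0.

rho = 1.0000, p = 0.000000, reject H0 at alpha = 0.1.


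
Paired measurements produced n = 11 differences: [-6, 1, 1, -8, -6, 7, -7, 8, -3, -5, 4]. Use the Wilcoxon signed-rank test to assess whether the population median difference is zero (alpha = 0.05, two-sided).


Step 1: Drop any zero differences (none here) and take |d_i|.
|d| = [6, 1, 1, 8, 6, 7, 7, 8, 3, 5, 4]
Step 2: Midrank |d_i| (ties get averaged ranks).
ranks: |6|->6.5, |1|->1.5, |1|->1.5, |8|->10.5, |6|->6.5, |7|->8.5, |7|->8.5, |8|->10.5, |3|->3, |5|->5, |4|->4
Step 3: Attach original signs; sum ranks with positive sign and with negative sign.
W+ = 1.5 + 1.5 + 8.5 + 10.5 + 4 = 26
W- = 6.5 + 10.5 + 6.5 + 8.5 + 3 + 5 = 40
(Check: W+ + W- = 66 should equal n(n+1)/2 = 66.)
Step 4: Test statistic W = min(W+, W-) = 26.
Step 5: Ties in |d|, so use the tie-corrected normal approximation.
        E[W] = n(n+1)/4 = 11*12/4 = 33.
        Tie groups: |d|=1 (t=2), |d|=6 (t=2), |d|=7 (t=2), |d|=8 (t=2); sum(t^3 - t) = 24.
        Var[W] = n(n+1)(2n+1)/24 - sum(t^3-t)/48 = 3036/24 - 24/48 = 126.
        z = (W - E[W]) / sqrt(Var[W]) = (26 - 33) / 11.2250 = -0.6236.
        Two-sided p = 2*Phi(z) = 0.532884.
Step 6: alpha = 0.05. fail to reject H0.

W+ = 26, W- = 40, W = min = 26, p = 0.532884, fail to reject H0.


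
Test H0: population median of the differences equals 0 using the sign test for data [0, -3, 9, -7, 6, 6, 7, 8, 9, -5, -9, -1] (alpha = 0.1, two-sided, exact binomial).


Step 1: Discard zero differences. Original n = 12; n_eff = number of nonzero differences = 11.
Nonzero differences (with sign): -3, +9, -7, +6, +6, +7, +8, +9, -5, -9, -1
Step 2: Count signs: positive = 6, negative = 5.
Step 3: Under H0: P(positive) = 0.5, so the number of positives S ~ Bin(11, 0.5).
Step 4: Two-sided exact p-value = sum of Bin(11,0.5) probabilities at or below the observed probability = 1.000000.
Step 5: alpha = 0.1. fail to reject H0.

n_eff = 11, pos = 6, neg = 5, p = 1.000000, fail to reject H0.


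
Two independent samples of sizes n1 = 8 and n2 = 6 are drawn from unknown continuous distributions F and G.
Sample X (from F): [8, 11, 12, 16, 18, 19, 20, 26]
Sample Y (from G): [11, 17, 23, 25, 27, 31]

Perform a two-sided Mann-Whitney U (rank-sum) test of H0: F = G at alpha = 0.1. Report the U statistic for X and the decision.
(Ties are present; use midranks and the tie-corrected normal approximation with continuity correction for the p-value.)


Step 1: Combine and sort all 14 observations; assign midranks.
sorted (value, group): (8,X), (11,X), (11,Y), (12,X), (16,X), (17,Y), (18,X), (19,X), (20,X), (23,Y), (25,Y), (26,X), (27,Y), (31,Y)
ranks: 8->1, 11->2.5, 11->2.5, 12->4, 16->5, 17->6, 18->7, 19->8, 20->9, 23->10, 25->11, 26->12, 27->13, 31->14
Step 2: Rank sum for X: R1 = 1 + 2.5 + 4 + 5 + 7 + 8 + 9 + 12 = 48.5.
Step 3: U_X = R1 - n1(n1+1)/2 = 48.5 - 8*9/2 = 48.5 - 36 = 12.5.
       U_Y = n1*n2 - U_X = 48 - 12.5 = 35.5.
Step 4: Ties are present, so use the tie-corrected normal approximation (with continuity correction) for the p-value.
Step 5: p-value = 0.155126; compare to alpha = 0.1. fail to reject H0.

U_X = 12.5, p = 0.155126, fail to reject H0 at alpha = 0.1.


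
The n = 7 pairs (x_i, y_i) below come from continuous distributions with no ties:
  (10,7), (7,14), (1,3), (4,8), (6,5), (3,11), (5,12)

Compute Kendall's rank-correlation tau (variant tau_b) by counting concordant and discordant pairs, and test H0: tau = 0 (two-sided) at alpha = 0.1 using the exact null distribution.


Step 1: Enumerate the 21 unordered pairs (i,j) with i<j and classify each by sign(x_j-x_i) * sign(y_j-y_i).
  (1,2):dx=-3,dy=+7->D; (1,3):dx=-9,dy=-4->C; (1,4):dx=-6,dy=+1->D; (1,5):dx=-4,dy=-2->C
  (1,6):dx=-7,dy=+4->D; (1,7):dx=-5,dy=+5->D; (2,3):dx=-6,dy=-11->C; (2,4):dx=-3,dy=-6->C
  (2,5):dx=-1,dy=-9->C; (2,6):dx=-4,dy=-3->C; (2,7):dx=-2,dy=-2->C; (3,4):dx=+3,dy=+5->C
  (3,5):dx=+5,dy=+2->C; (3,6):dx=+2,dy=+8->C; (3,7):dx=+4,dy=+9->C; (4,5):dx=+2,dy=-3->D
  (4,6):dx=-1,dy=+3->D; (4,7):dx=+1,dy=+4->C; (5,6):dx=-3,dy=+6->D; (5,7):dx=-1,dy=+7->D
  (6,7):dx=+2,dy=+1->C
Step 2: C = 13, D = 8, total pairs = 21.
Step 3: tau = (C - D)/(n(n-1)/2) = (13 - 8)/21 = 0.238095.
Step 4: Exact two-sided p-value (enumerate n! = 5040 permutations of y under H0): p = 0.561905.
Step 5: alpha = 0.1. fail to reject H0.

tau_b = 0.2381 (C=13, D=8), p = 0.561905, fail to reject H0.


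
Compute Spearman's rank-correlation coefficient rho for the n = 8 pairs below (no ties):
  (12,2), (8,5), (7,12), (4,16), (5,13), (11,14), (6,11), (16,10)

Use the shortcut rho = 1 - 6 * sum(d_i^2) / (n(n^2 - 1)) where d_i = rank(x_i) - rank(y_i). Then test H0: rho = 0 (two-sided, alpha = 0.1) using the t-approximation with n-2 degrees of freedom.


Step 1: Rank x and y separately (midranks; no ties here).
rank(x): 12->7, 8->5, 7->4, 4->1, 5->2, 11->6, 6->3, 16->8
rank(y): 2->1, 5->2, 12->5, 16->8, 13->6, 14->7, 11->4, 10->3
Step 2: d_i = R_x(i) - R_y(i); compute d_i^2.
  (7-1)^2=36, (5-2)^2=9, (4-5)^2=1, (1-8)^2=49, (2-6)^2=16, (6-7)^2=1, (3-4)^2=1, (8-3)^2=25
sum(d^2) = 138.
Step 3: rho = 1 - 6*138 / (8*(8^2 - 1)) = 1 - 828/504 = -0.642857.
Step 4: Under H0, t = rho * sqrt((n-2)/(1-rho^2)) = -2.0557 ~ t(6).
Step 5: Two-sided p-value from the t-distribution with 6 df = 0.085559.
Step 6: alpha = 0.1. reject H0.

rho = -0.6429, p = 0.085559, reject H0 at alpha = 0.1.


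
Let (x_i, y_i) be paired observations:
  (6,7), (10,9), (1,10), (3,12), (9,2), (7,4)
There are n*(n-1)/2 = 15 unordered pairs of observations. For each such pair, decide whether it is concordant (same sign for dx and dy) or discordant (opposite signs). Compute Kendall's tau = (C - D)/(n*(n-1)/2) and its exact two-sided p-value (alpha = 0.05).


Step 1: Enumerate the 15 unordered pairs (i,j) with i<j and classify each by sign(x_j-x_i) * sign(y_j-y_i).
  (1,2):dx=+4,dy=+2->C; (1,3):dx=-5,dy=+3->D; (1,4):dx=-3,dy=+5->D; (1,5):dx=+3,dy=-5->D
  (1,6):dx=+1,dy=-3->D; (2,3):dx=-9,dy=+1->D; (2,4):dx=-7,dy=+3->D; (2,5):dx=-1,dy=-7->C
  (2,6):dx=-3,dy=-5->C; (3,4):dx=+2,dy=+2->C; (3,5):dx=+8,dy=-8->D; (3,6):dx=+6,dy=-6->D
  (4,5):dx=+6,dy=-10->D; (4,6):dx=+4,dy=-8->D; (5,6):dx=-2,dy=+2->D
Step 2: C = 4, D = 11, total pairs = 15.
Step 3: tau = (C - D)/(n(n-1)/2) = (4 - 11)/15 = -0.466667.
Step 4: Exact two-sided p-value (enumerate n! = 720 permutations of y under H0): p = 0.272222.
Step 5: alpha = 0.05. fail to reject H0.

tau_b = -0.4667 (C=4, D=11), p = 0.272222, fail to reject H0.


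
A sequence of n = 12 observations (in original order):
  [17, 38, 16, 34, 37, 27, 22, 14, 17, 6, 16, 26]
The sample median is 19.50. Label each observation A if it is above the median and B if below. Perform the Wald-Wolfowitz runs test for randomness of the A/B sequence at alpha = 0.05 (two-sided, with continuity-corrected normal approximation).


Step 1: Compute median = 19.50; label A = above, B = below.
Labels in order: BABAAAABBBBA  (n_A = 6, n_B = 6)
Step 2: Count runs R = 6.
Step 3: Under H0 (random ordering), E[R] = 2*n_A*n_B/(n_A+n_B) + 1 = 2*6*6/12 + 1 = 7.0000.
        Var[R] = 2*n_A*n_B*(2*n_A*n_B - n_A - n_B) / ((n_A+n_B)^2 * (n_A+n_B-1)) = 4320/1584 = 2.7273.
        SD[R] = 1.6514.
Step 4: Continuity-corrected z = (R + 0.5 - E[R]) / SD[R] = (6 + 0.5 - 7.0000) / 1.6514 = -0.3028.
Step 5: Two-sided p-value via normal approximation = 2*(1 - Phi(|z|)) = 0.762069.
Step 6: alpha = 0.05. fail to reject H0.

R = 6, z = -0.3028, p = 0.762069, fail to reject H0.


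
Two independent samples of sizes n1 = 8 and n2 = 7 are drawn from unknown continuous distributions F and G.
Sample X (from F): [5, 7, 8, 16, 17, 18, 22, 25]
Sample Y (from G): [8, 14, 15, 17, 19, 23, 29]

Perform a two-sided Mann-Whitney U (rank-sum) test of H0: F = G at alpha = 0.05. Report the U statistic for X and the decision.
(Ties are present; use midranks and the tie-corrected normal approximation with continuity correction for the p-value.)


Step 1: Combine and sort all 15 observations; assign midranks.
sorted (value, group): (5,X), (7,X), (8,X), (8,Y), (14,Y), (15,Y), (16,X), (17,X), (17,Y), (18,X), (19,Y), (22,X), (23,Y), (25,X), (29,Y)
ranks: 5->1, 7->2, 8->3.5, 8->3.5, 14->5, 15->6, 16->7, 17->8.5, 17->8.5, 18->10, 19->11, 22->12, 23->13, 25->14, 29->15
Step 2: Rank sum for X: R1 = 1 + 2 + 3.5 + 7 + 8.5 + 10 + 12 + 14 = 58.
Step 3: U_X = R1 - n1(n1+1)/2 = 58 - 8*9/2 = 58 - 36 = 22.
       U_Y = n1*n2 - U_X = 56 - 22 = 34.
Step 4: Ties are present, so use the tie-corrected normal approximation (with continuity correction) for the p-value.
Step 5: p-value = 0.523707; compare to alpha = 0.05. fail to reject H0.

U_X = 22, p = 0.523707, fail to reject H0 at alpha = 0.05.


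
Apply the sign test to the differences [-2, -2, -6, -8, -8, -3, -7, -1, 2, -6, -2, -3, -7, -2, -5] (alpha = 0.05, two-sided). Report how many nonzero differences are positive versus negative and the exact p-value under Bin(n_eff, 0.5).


Step 1: Discard zero differences. Original n = 15; n_eff = number of nonzero differences = 15.
Nonzero differences (with sign): -2, -2, -6, -8, -8, -3, -7, -1, +2, -6, -2, -3, -7, -2, -5
Step 2: Count signs: positive = 1, negative = 14.
Step 3: Under H0: P(positive) = 0.5, so the number of positives S ~ Bin(15, 0.5).
Step 4: Two-sided exact p-value = sum of Bin(15,0.5) probabilities at or below the observed probability = 0.000977.
Step 5: alpha = 0.05. reject H0.

n_eff = 15, pos = 1, neg = 14, p = 0.000977, reject H0.


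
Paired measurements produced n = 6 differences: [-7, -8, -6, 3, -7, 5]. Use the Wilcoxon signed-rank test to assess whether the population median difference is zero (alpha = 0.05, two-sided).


Step 1: Drop any zero differences (none here) and take |d_i|.
|d| = [7, 8, 6, 3, 7, 5]
Step 2: Midrank |d_i| (ties get averaged ranks).
ranks: |7|->4.5, |8|->6, |6|->3, |3|->1, |7|->4.5, |5|->2
Step 3: Attach original signs; sum ranks with positive sign and with negative sign.
W+ = 1 + 2 = 3
W- = 4.5 + 6 + 3 + 4.5 = 18
(Check: W+ + W- = 21 should equal n(n+1)/2 = 21.)
Step 4: Test statistic W = min(W+, W-) = 3.
Step 5: Ties in |d|, so use the tie-corrected normal approximation.
        E[W] = n(n+1)/4 = 6*7/4 = 10.5.
        Tie groups: |d|=7 (t=2); sum(t^3 - t) = 6.
        Var[W] = n(n+1)(2n+1)/24 - sum(t^3-t)/48 = 546/24 - 6/48 = 22.625.
        z = (W - E[W]) / sqrt(Var[W]) = (3 - 10.5) / 4.7566 = -1.5768.
        Two-sided p = 2*Phi(z) = 0.114850.
Step 6: alpha = 0.05. fail to reject H0.

W+ = 3, W- = 18, W = min = 3, p = 0.114850, fail to reject H0.


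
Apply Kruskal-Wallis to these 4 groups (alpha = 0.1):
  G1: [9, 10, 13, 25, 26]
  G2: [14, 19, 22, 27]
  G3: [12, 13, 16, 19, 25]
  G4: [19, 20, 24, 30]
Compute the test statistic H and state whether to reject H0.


Step 1: Combine all N = 18 observations and assign midranks.
sorted (value, group, rank): (9,G1,1), (10,G1,2), (12,G3,3), (13,G1,4.5), (13,G3,4.5), (14,G2,6), (16,G3,7), (19,G2,9), (19,G3,9), (19,G4,9), (20,G4,11), (22,G2,12), (24,G4,13), (25,G1,14.5), (25,G3,14.5), (26,G1,16), (27,G2,17), (30,G4,18)
Step 2: Sum ranks within each group.
R_1 = 38 (n_1 = 5)
R_2 = 44 (n_2 = 4)
R_3 = 38 (n_3 = 5)
R_4 = 51 (n_4 = 4)
Step 3: H = 12/(N(N+1)) * sum(R_i^2/n_i) - 3(N+1)
     = 12/(18*19) * (38^2/5 + 44^2/4 + 38^2/5 + 51^2/4) - 3*19
     = 0.035088 * 1711.85 - 57
     = 3.064912.
Step 4: Ties present; correction factor C = 1 - 36/(18^3 - 18) = 0.993808. Corrected H = 3.064912 / 0.993808 = 3.084008.
Step 5: Under H0, H ~ chi^2(3); p-value = 0.378853.
Step 6: alpha = 0.1. fail to reject H0.

H = 3.0840, df = 3, p = 0.378853, fail to reject H0.


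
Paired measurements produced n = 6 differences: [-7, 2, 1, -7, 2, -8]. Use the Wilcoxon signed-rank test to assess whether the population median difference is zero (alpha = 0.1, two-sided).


Step 1: Drop any zero differences (none here) and take |d_i|.
|d| = [7, 2, 1, 7, 2, 8]
Step 2: Midrank |d_i| (ties get averaged ranks).
ranks: |7|->4.5, |2|->2.5, |1|->1, |7|->4.5, |2|->2.5, |8|->6
Step 3: Attach original signs; sum ranks with positive sign and with negative sign.
W+ = 2.5 + 1 + 2.5 = 6
W- = 4.5 + 4.5 + 6 = 15
(Check: W+ + W- = 21 should equal n(n+1)/2 = 21.)
Step 4: Test statistic W = min(W+, W-) = 6.
Step 5: Ties in |d|, so use the tie-corrected normal approximation.
        E[W] = n(n+1)/4 = 6*7/4 = 10.5.
        Tie groups: |d|=2 (t=2), |d|=7 (t=2); sum(t^3 - t) = 12.
        Var[W] = n(n+1)(2n+1)/24 - sum(t^3-t)/48 = 546/24 - 12/48 = 22.5.
        z = (W - E[W]) / sqrt(Var[W]) = (6 - 10.5) / 4.7434 = -0.9487.
        Two-sided p = 2*Phi(z) = 0.342782.
Step 6: alpha = 0.1. fail to reject H0.

W+ = 6, W- = 15, W = min = 6, p = 0.342782, fail to reject H0.


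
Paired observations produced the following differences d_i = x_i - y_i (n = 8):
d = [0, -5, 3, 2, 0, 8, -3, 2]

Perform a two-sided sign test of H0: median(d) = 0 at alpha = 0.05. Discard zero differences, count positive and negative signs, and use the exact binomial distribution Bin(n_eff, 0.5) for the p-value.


Step 1: Discard zero differences. Original n = 8; n_eff = number of nonzero differences = 6.
Nonzero differences (with sign): -5, +3, +2, +8, -3, +2
Step 2: Count signs: positive = 4, negative = 2.
Step 3: Under H0: P(positive) = 0.5, so the number of positives S ~ Bin(6, 0.5).
Step 4: Two-sided exact p-value = sum of Bin(6,0.5) probabilities at or below the observed probability = 0.687500.
Step 5: alpha = 0.05. fail to reject H0.

n_eff = 6, pos = 4, neg = 2, p = 0.687500, fail to reject H0.


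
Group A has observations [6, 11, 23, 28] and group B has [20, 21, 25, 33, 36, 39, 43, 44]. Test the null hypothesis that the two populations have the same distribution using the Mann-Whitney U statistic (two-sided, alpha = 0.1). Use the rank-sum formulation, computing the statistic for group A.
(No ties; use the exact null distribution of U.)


Step 1: Combine and sort all 12 observations; assign midranks.
sorted (value, group): (6,X), (11,X), (20,Y), (21,Y), (23,X), (25,Y), (28,X), (33,Y), (36,Y), (39,Y), (43,Y), (44,Y)
ranks: 6->1, 11->2, 20->3, 21->4, 23->5, 25->6, 28->7, 33->8, 36->9, 39->10, 43->11, 44->12
Step 2: Rank sum for X: R1 = 1 + 2 + 5 + 7 = 15.
Step 3: U_X = R1 - n1(n1+1)/2 = 15 - 4*5/2 = 15 - 10 = 5.
       U_Y = n1*n2 - U_X = 32 - 5 = 27.
Step 4: No ties, so the exact null distribution of U (based on enumerating the C(12,4) = 495 equally likely rank assignments) gives the two-sided p-value.
Step 5: p-value = 0.072727; compare to alpha = 0.1. reject H0.

U_X = 5, p = 0.072727, reject H0 at alpha = 0.1.


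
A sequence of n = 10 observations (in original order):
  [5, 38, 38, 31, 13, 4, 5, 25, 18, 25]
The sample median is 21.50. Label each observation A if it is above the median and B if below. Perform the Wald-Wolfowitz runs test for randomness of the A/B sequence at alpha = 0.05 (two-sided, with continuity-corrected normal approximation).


Step 1: Compute median = 21.50; label A = above, B = below.
Labels in order: BAAABBBABA  (n_A = 5, n_B = 5)
Step 2: Count runs R = 6.
Step 3: Under H0 (random ordering), E[R] = 2*n_A*n_B/(n_A+n_B) + 1 = 2*5*5/10 + 1 = 6.0000.
        Var[R] = 2*n_A*n_B*(2*n_A*n_B - n_A - n_B) / ((n_A+n_B)^2 * (n_A+n_B-1)) = 2000/900 = 2.2222.
        SD[R] = 1.4907.
Step 4: R = E[R], so z = 0 with no continuity correction.
Step 5: Two-sided p-value via normal approximation = 2*(1 - Phi(|z|)) = 1.000000.
Step 6: alpha = 0.05. fail to reject H0.

R = 6, z = 0.0000, p = 1.000000, fail to reject H0.


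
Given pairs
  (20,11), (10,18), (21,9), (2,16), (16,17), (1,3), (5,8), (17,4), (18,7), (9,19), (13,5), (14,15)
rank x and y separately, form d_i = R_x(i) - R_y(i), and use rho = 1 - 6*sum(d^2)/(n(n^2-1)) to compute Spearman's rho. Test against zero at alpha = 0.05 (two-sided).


Step 1: Rank x and y separately (midranks; no ties here).
rank(x): 20->11, 10->5, 21->12, 2->2, 16->8, 1->1, 5->3, 17->9, 18->10, 9->4, 13->6, 14->7
rank(y): 11->7, 18->11, 9->6, 16->9, 17->10, 3->1, 8->5, 4->2, 7->4, 19->12, 5->3, 15->8
Step 2: d_i = R_x(i) - R_y(i); compute d_i^2.
  (11-7)^2=16, (5-11)^2=36, (12-6)^2=36, (2-9)^2=49, (8-10)^2=4, (1-1)^2=0, (3-5)^2=4, (9-2)^2=49, (10-4)^2=36, (4-12)^2=64, (6-3)^2=9, (7-8)^2=1
sum(d^2) = 304.
Step 3: rho = 1 - 6*304 / (12*(12^2 - 1)) = 1 - 1824/1716 = -0.062937.
Step 4: Under H0, t = rho * sqrt((n-2)/(1-rho^2)) = -0.1994 ~ t(10).
Step 5: Two-sided p-value from the t-distribution with 10 df = 0.845931.
Step 6: alpha = 0.05. fail to reject H0.

rho = -0.0629, p = 0.845931, fail to reject H0 at alpha = 0.05.
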